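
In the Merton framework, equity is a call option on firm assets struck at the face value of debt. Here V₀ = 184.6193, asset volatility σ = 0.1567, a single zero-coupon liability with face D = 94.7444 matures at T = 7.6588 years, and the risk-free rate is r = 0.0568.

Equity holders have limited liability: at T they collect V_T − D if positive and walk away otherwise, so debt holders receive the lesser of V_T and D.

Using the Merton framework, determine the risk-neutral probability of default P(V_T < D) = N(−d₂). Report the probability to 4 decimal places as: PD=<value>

PD=0.0100

With assets at 184.6193 and a single debt payment of 94.7444 at 7.6588 years:
d₁ = [ln(V₀/D) + (r + σ²/2)T] / (σ√T)
   = [ln(184.6193/94.7444) + (0.0568 + 0.5·0.1567²)·7.6588] / (0.1567·√7.6588)
   = [0.667113 + 0.529050] / 0.433660 = 2.758298
d₂ = d₁ − σ√T = 2.758298 − 0.433660 = 2.324638
risk-neutral PD = N(−d₂) = N(-2.324638) = 0.010046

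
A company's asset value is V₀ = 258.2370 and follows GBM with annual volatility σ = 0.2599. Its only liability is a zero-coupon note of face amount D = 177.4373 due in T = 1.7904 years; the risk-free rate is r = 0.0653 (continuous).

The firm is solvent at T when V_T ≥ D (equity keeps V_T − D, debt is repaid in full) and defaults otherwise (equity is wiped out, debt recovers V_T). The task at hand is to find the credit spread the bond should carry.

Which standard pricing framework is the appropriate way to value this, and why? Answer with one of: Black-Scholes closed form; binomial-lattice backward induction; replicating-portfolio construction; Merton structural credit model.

framework: Merton structural credit model

Key observation: the asked-for credit quantity lives on the firm's capital structure — asset value, asset volatility, debt face 177.4373 — which is the structural model's domain.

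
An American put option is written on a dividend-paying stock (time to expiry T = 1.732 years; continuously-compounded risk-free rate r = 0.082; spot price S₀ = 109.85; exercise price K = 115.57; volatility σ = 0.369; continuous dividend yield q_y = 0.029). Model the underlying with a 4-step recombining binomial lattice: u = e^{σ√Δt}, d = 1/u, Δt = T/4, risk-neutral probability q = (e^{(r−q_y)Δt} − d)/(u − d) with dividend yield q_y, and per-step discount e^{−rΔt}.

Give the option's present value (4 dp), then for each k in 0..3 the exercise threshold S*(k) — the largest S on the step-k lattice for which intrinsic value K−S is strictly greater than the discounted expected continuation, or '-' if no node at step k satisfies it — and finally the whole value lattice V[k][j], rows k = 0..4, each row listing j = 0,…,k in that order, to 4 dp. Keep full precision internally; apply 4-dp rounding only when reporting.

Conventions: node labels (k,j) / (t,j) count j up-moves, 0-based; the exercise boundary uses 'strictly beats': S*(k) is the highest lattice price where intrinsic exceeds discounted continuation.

params: Δt=0.43300 u=1.27483 d=0.78442 q=0.48693 e^(-rΔt)=0.96512
t_4 payoffs: 73.9797 47.9779 5.7200 0.0000 0.0000
t_3: node(3,0) S=53.0205 payoff=62.5495 vs cont=59.1796 → 62.5495 [stop]  node(3,1) S=86.1684 payoff=29.4016 vs cont=26.4454 → 29.4016 [stop]  node(3,2) S=140.0400 payoff=0.0000 vs cont=2.8324 → 2.8324 [wait]  node(3,3) S=227.5914 payoff=0.0000 vs cont=0.0000 → 0.0000 [wait]  ⇒ S*(3)=86.1684
t_2: node(2,0) S=67.5921 payoff=47.9779 vs cont=44.7899 → 47.9779 [stop]  node(2,1) S=109.8500 payoff=5.7200 vs cont=15.8899 → 15.8899 [wait]  node(2,2) S=178.5270 payoff=0.0000 vs cont=1.4025 → 1.4025 [wait]  ⇒ S*(2)=67.5921
t_1: node(1,0) S=86.1684 payoff=29.4016 vs cont=31.2247 → 31.2247 [wait]  node(1,1) S=140.0400 payoff=0.0000 vs cont=8.5274 → 8.5274 [wait]  ⇒ S*(1)=-
t_0: node(0,0) S=109.8500 payoff=5.7200 vs cont=19.4690 → 19.4690 [wait]  ⇒ S*(0)=-

price = 19.4690
boundary = - - 67.5921 86.1684
tree:
19.4690
31.2247 8.5274
47.9779 15.8899 1.4025
62.5495 29.4016 2.8324 0.0000
73.9797 47.9779 5.7200 0.0000 0.0000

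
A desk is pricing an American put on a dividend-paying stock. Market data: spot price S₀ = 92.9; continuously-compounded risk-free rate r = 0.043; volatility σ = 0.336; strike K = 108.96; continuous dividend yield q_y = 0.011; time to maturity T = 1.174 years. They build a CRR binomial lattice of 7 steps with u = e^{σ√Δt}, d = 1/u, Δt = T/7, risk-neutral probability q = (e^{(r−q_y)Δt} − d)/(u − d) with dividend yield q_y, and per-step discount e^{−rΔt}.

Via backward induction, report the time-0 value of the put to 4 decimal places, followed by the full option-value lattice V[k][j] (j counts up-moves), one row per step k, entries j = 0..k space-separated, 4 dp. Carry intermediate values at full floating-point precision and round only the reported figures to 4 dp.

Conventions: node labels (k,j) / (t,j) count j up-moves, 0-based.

Δt=0.16771, u=1.14752, d=0.87145, q=0.48515, disc=e^(-rΔt)=0.99281
k=7 terminal: V=max(K-S,0) → 73.5034 62.2707 47.4796 28.0027 2.3555 0.0000 0.0000 0.0000
k=6: j=0 S=40.6872 intr=68.2728 cont=67.5649 V=68.2728[EX]; j=1 S=53.5768 intr=55.3832 cont=54.6990 V=55.3832[EX]; j=2 S=70.5499 intr=38.4101 cont=37.7572 V=38.4101[EX]; j=3 S=92.9000 intr=16.0600 cont=15.4483 V=16.0600[EX]; j=4 S=122.3306 intr=0.0000 cont=1.2040 V=1.2040[hold]; j=5 S=161.0848 intr=0.0000 cont=0.0000 V=0.0000[hold]; j=6 S=212.1163 intr=0.0000 cont=0.0000 V=0.0000[hold]
k=5: j=0 S=46.6893 intr=62.2707 cont=61.5738 V=62.2707[EX]; j=1 S=61.4804 intr=47.4796 cont=46.8100 V=47.4796[EX]; j=2 S=80.9573 intr=28.0027 cont=27.3690 V=28.0027[EX]; j=3 S=106.6045 intr=2.3555 cont=8.7891 V=8.7891[hold]; j=4 S=140.3767 intr=0.0000 cont=0.6154 V=0.6154[hold]; j=5 S=184.8478 intr=0.0000 cont=0.0000 V=0.0000[hold]
k=4: j=0 S=53.5768 intr=55.3832 cont=54.6990 V=55.3832[EX]; j=1 S=70.5499 intr=38.4101 cont=37.7572 V=38.4101[EX]; j=2 S=92.9000 intr=16.0600 cont=18.5471 V=18.5471[hold]; j=3 S=122.3306 intr=0.0000 cont=4.7890 V=4.7890[hold]; j=4 S=161.0848 intr=0.0000 cont=0.3146 V=0.3146[hold]
k=3: j=0 S=61.4804 intr=47.4796 cont=46.8100 V=47.4796[EX]; j=1 S=80.9573 intr=28.0027 cont=28.5669 V=28.5669[hold]; j=2 S=106.6045 intr=2.3555 cont=11.7871 V=11.7871[hold]; j=3 S=140.3767 intr=0.0000 cont=2.5994 V=2.5994[hold]
k=2: j=0 S=70.5499 intr=38.4101 cont=38.0289 V=38.4101[EX]; j=1 S=92.9000 intr=16.0600 cont=20.2794 V=20.2794[hold]; j=2 S=122.3306 intr=0.0000 cont=7.2771 V=7.2771[hold]
k=1: j=0 S=80.9573 intr=28.0027 cont=29.4013 V=29.4013[hold]; j=1 S=106.6045 intr=2.3555 cont=13.8710 V=13.8710[hold]
k=0: j=0 S=92.9000 intr=16.0600 cont=21.7097 V=21.7097[hold]

price = 21.7097
tree:
21.7097
29.4013 13.8710
38.4101 20.2794 7.2771
47.4796 28.5669 11.7871 2.5994
55.3832 38.4101 18.5471 4.7890 0.3146
62.2707 47.4796 28.0027 8.7891 0.6154 0.0000
68.2728 55.3832 38.4101 16.0600 1.2040 0.0000 0.0000
73.5034 62.2707 47.4796 28.0027 2.3555 0.0000 0.0000 0.0000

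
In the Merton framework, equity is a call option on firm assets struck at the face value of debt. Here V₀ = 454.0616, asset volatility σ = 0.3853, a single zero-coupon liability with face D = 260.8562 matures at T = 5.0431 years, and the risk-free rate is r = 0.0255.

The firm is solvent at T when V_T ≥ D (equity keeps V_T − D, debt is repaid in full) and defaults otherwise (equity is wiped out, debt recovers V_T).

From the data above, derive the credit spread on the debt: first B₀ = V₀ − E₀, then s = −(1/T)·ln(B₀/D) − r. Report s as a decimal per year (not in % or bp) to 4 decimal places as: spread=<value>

spread=0.0302

With assets at 454.0616 and a single debt payment of 260.8562 at 5.0431 years:
d₁ = [ln(V₀/D) + (r + σ²/2)T] / (σ√T)
   = [ln(454.0616/260.8562) + (0.0255 + 0.5·0.3853²)·5.0431] / (0.3853·√5.0431)
   = [0.554264 + 0.502939] / 0.865262 = 1.221828
d₂ = d₁ − σ√T = 1.221828 − 0.865262 = 0.356566
N(d₁) = 0.889114,  N(d₂) = 0.639292,  e^(−rT) = 0.879326
E₀ = V₀·N(d₁) − D·e^(−rT)·N(d₂)
   = 454.0616·0.889114 − 260.8562·0.879326·0.639292 = 257.073118
B₀ = V₀ − E₀ = 454.0616 − 257.073118 = 196.988482
spread = −(1/T)·ln(B₀/D) − r = −(1/5.0431)·ln(196.988482/260.8562) − 0.0255 = 0.03018480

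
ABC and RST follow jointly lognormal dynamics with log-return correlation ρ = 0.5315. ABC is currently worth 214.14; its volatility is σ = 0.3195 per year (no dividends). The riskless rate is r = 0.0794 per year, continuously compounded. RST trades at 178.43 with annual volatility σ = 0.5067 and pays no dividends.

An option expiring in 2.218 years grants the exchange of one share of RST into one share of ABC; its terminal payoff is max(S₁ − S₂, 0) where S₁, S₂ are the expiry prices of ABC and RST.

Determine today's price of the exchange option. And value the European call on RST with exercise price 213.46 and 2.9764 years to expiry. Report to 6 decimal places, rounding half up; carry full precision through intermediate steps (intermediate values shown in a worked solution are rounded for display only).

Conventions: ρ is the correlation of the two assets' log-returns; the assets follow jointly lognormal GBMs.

σ_eff = √(σ₁² + σ₂² − 2ρσ₁σ₂) = √(0.3195² + 0.5067² − 2·0.5315·0.3195·0.5067) = 0.432129
d₁ = (ln(S₁/S₂) + (q₂ − q₁ + σ_eff²/2)T) / (σ_eff√T) = (ln(214.14/178.43) + (0.0 − 0.0 + 0.093368)·2.218) / 0.643567 = 0.605256
d₂ = d₁ − σ_eff√T = 0.605256 − 0.643567 = -0.038311
N(d₁) = 0.727496,  N(d₂) = 0.484720
V = S₁·e^{−q₁T}·N(d₁) − S₂·e^{−q₂T}·N(d₂) = 155.785908 − 86.488544 = 69.297364
[vanilla: RST call K=213.46]
σ√T = 0.5067·√2.9764 = 0.874171
d₁ = (ln(S/K) + (r+σ²/2)T) / (σ√T) = (ln(178.43/213.46) + (0.0794+0.5067²/2)·2.9764) / 0.874171 = (-0.179253 + 0.618414) / 0.874171 = 0.502374
d₂ = d₁ − σ√T = 0.502374 − 0.874171 = -0.371797
e^{−rT} = 0.789523
N(d₁) = 0.692298,  N(d₂) = 0.355022
price = S·N(d₁) − K·e^{−rT}·N(d₂) = 123.526681 − 59.832398 = 63.694283

exchange price = 69.297364
price(RST call K=213.46) = 63.694283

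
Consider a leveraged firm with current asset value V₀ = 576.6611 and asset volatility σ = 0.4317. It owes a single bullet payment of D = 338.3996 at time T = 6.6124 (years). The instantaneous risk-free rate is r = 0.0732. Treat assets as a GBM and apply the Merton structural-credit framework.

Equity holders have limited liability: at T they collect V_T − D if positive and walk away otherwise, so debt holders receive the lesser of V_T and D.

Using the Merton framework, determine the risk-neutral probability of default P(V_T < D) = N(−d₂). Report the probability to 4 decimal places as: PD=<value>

Equity is a call on the firm's assets struck at D = 338.3996:
d₁ = [ln(V₀/D) + (r + σ²/2)T] / (σ√T)
   = [ln(576.6611/338.3996) + (0.0732 + 0.5·0.4317²)·6.6124] / (0.4317·√6.6124)
   = [0.533027 + 1.100187] / 1.110099 = 1.471234
d₂ = d₁ − σ√T = 1.471234 − 1.110099 = 0.361135
risk-neutral PD = N(−d₂) = N(-0.361135) = 0.358999

PD=0.3590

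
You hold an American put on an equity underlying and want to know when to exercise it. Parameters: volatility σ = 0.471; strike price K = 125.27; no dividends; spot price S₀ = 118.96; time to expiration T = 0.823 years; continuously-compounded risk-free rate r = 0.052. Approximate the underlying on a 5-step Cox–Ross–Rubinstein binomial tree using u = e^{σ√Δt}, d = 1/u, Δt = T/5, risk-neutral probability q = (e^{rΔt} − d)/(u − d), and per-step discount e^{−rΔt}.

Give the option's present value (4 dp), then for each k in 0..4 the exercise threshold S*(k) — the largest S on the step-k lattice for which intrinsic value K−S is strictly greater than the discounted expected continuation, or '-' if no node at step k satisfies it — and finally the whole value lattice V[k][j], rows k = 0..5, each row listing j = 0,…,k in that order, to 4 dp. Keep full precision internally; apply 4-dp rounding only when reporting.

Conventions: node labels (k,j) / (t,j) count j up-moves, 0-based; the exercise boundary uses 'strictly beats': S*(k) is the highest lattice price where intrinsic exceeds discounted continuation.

params: Δt=0.16460 u=1.21057 d=0.82606 q=0.47473 e^(-rΔt)=0.99148
t_5 payoffs: 79.5131 58.2145 27.0020 0.0000 0.0000 0.0000
t_4: node(4,0) S=55.3918 payoff=69.8782 vs cont=68.8106 → 69.8782 [stop]  node(4,1) S=81.1752 payoff=44.0948 vs cont=43.0272 → 44.0948 [stop]  node(4,2) S=118.9600 payoff=6.3100 vs cont=14.0625 → 14.0625 [wait]  node(4,3) S=174.3327 payoff=0.0000 vs cont=0.0000 → 0.0000 [wait]  node(4,4) S=255.4798 payoff=0.0000 vs cont=0.0000 → 0.0000 [wait]  ⇒ S*(4)=81.1752
t_3: node(3,0) S=67.0555 payoff=58.2145 vs cont=57.1469 → 58.2145 [stop]  node(3,1) S=98.2680 payoff=27.0020 vs cont=29.5834 → 29.5834 [wait]  node(3,2) S=144.0091 payoff=0.0000 vs cont=7.3237 → 7.3237 [wait]  node(3,3) S=211.0414 payoff=0.0000 vs cont=0.0000 → 0.0000 [wait]  ⇒ S*(3)=67.0555
t_2: node(2,0) S=81.1752 payoff=44.0948 vs cont=44.2422 → 44.2422 [wait]  node(2,1) S=118.9600 payoff=6.3100 vs cont=18.8540 → 18.8540 [wait]  node(2,2) S=174.3327 payoff=0.0000 vs cont=3.8141 → 3.8141 [wait]  ⇒ S*(2)=-
t_1: node(1,0) S=98.2680 payoff=27.0020 vs cont=31.9154 → 31.9154 [wait]  node(1,1) S=144.0091 payoff=0.0000 vs cont=11.6143 → 11.6143 [wait]  ⇒ S*(1)=-
t_0: node(0,0) S=118.9600 payoff=6.3100 vs cont=22.0880 → 22.0880 [wait]  ⇒ S*(0)=-

price = 22.0880
boundary = - - - 67.0555 81.1752
tree:
22.0880
31.9154 11.6143
44.2422 18.8540 3.8141
58.2145 29.5834 7.3237 0.0000
69.8782 44.0948 14.0625 0.0000 0.0000
79.5131 58.2145 27.0020 0.0000 0.0000 0.0000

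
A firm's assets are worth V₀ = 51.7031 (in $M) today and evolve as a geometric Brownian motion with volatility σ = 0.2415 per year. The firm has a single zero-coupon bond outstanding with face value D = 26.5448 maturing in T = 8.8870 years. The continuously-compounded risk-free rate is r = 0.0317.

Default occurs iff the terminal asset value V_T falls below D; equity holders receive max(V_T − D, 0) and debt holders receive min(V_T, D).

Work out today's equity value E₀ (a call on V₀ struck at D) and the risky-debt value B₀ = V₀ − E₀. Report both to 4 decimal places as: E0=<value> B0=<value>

Equity is a call on the firm's assets struck at D = 26.5448:
d₁ = [ln(V₀/D) + (r + σ²/2)T] / (σ√T)
   = [ln(51.7031/26.5448) + (0.0317 + 0.5·0.2415²)·8.8870] / (0.2415·√8.8870)
   = [0.666684 + 0.540873] / 0.719937 = 1.677308
d₂ = d₁ − σ√T = 1.677308 − 0.719937 = 0.957371
N(d₁) = 0.953259,  N(d₂) = 0.830810,  e^(−rT) = 0.754486
E₀ = V₀·N(d₁) − D·e^(−rT)·N(d₂)
   = 51.7031·0.953259 − 26.5448·0.754486·0.830810 = 32.647233
B₀ = V₀ − E₀ = 51.7031 − 32.647233 = 19.055867

E0=32.6472 B0=19.0559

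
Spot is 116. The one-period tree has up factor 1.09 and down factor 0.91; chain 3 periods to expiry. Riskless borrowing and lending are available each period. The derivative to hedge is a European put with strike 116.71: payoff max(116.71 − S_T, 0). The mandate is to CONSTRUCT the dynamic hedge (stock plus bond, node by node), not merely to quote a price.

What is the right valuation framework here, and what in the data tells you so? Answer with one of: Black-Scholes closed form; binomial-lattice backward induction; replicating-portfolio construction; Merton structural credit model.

Key observation: what is demanded is not a single number but the (Δ, B) position at each node of the 1.09/0.91 tree starting at 116; constructing those positions is the replicating-portfolio method.

framework: replicating-portfolio construction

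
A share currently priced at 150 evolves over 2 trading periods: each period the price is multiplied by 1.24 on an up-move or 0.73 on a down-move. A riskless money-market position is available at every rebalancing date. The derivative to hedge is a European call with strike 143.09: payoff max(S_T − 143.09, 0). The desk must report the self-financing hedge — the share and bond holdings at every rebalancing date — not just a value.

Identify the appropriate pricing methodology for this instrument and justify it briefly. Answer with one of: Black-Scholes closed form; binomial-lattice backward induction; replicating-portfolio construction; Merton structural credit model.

Key observation: the deliverable is the dynamic trading strategy on the 2-step tree (spot 150, moves 1.24 and 0.73), so the valuation must go through the node-by-node replicating-portfolio solve.

framework: replicating-portfolio construction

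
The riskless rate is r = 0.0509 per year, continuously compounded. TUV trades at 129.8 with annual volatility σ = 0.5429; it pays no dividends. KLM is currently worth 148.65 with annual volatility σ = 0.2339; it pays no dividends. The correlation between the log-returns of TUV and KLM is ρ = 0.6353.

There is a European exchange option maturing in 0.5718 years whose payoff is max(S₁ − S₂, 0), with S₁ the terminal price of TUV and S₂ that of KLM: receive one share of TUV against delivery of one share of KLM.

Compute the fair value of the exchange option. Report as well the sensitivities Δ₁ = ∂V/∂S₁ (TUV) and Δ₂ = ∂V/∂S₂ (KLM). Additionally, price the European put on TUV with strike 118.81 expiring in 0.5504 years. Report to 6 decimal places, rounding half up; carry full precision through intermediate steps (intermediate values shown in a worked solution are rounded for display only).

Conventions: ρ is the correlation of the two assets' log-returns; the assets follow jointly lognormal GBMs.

σ_eff = √(σ₁² + σ₂² − 2ρσ₁σ₂) = √(0.5429² + 0.2339² − 2·0.6353·0.5429·0.2339) = 0.433709
d₁ = (ln(S₁/S₂) + (q₂ − q₁ + σ_eff²/2)T) / (σ_eff√T) = (ln(129.8/148.65) + (0.0 − 0.0 + 0.094052)·0.5718) / 0.327960 = -0.249485
d₂ = d₁ − σ_eff√T = -0.249485 − 0.327960 = -0.577445
N(d₁) = 0.401493,  N(d₂) = 0.281820
V = S₁·e^{−q₁T}·N(d₁) − S₂·e^{−q₂T}·N(d₂) = 52.113769 − 41.892481 = 10.221288
Δ₁ = e^{−q₁T}·N(d₁) = 0.401493;  Δ₂ = −e^{−q₂T}·N(d₂) = -0.281820
[vanilla: TUV put K=118.81]
σ√T = 0.5429·√0.5504 = 0.402772
d₁ = (ln(S/K) + (r+σ²/2)T) / (σ√T) = (ln(129.8/118.81) + (0.0509+0.5429²/2)·0.5504) / 0.402772 = (0.088469 + 0.109128) / 0.402772 = 0.490593
d₂ = d₁ − σ√T = 0.490593 − 0.402772 = 0.087822
e^{−rT} = 0.972373
N(−d₁) = 0.311857,  N(−d₂) = 0.465009
price = K·e^{−rT}·N(−d₂) − S·N(−d₁) = 53.721446 − 40.479047 = 13.242399

exchange price = 10.221288
Δ1 = 0.401493
Δ2 = -0.281820
price(TUV put K=118.81) = 13.242399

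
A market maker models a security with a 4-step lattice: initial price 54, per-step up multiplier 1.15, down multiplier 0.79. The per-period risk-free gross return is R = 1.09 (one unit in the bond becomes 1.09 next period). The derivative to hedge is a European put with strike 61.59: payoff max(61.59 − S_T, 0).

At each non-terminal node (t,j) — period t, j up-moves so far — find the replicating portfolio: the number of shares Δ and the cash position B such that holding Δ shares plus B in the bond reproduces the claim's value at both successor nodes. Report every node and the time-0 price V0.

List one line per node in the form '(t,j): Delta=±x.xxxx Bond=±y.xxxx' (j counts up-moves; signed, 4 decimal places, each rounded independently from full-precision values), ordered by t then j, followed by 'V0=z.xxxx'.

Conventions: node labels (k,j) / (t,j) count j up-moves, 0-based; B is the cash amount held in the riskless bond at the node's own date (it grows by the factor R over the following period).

Under the risk-neutral measure, an up-move has probability p* = (R−d)/(u−d) = 0.8333 and values discount at R = 1.09.
At maturity the claim pays: V(4,0)=40.5570, V(4,1)=30.9723, V(4,2)=17.0199, V(4,3)=0.0000, V(4,4)=0.0000
  t=3,j=0: stock 26.6241 → up 30.6177 (V=30.9723), down 21.0330 (V=40.5570). Price 29.8805; hedge Δ=-1.0000, bond B=56.5046.
  t=3,j=1: stock 38.7566 → up 44.5701 (V=17.0199), down 30.6177 (V=30.9723). Price 17.7480; hedge Δ=-1.0000, bond B=56.5046.
  t=3,j=2: stock 56.4178 → up 64.8805 (V=0.0000), down 44.5701 (V=17.0199). Price 2.6024; hedge Δ=-0.8380, bond B=49.8799.
  t=3,j=3: stock 82.1272 → up 94.4463 (V=0.0000), down 64.8805 (V=0.0000). Price 0.0000; hedge Δ=0.0000, bond B=0.0000.
  t=2,j=0: stock 33.7014 → up 38.7566 (V=17.7480), down 26.6241 (V=29.8805). Price 18.1377; hedge Δ=-1.0000, bond B=51.8391.
  t=2,j=1: stock 49.0590 → up 56.4178 (V=2.6024), down 38.7566 (V=17.7480). Price 4.7034; hedge Δ=-0.8576, bond B=46.7743.
  t=2,j=2: stock 71.4150 → up 82.1272 (V=0.0000), down 56.4178 (V=2.6024). Price 0.3979; hedge Δ=-0.1012, bond B=7.6269.
  t=1,j=0: stock 42.6600 → up 49.0590 (V=4.7034), down 33.7014 (V=18.1377). Price 6.3692; hedge Δ=-0.8748, bond B=43.6867.
  t=1,j=1: stock 62.1000 → up 71.4150 (V=0.3979), down 49.0590 (V=4.7034). Price 1.0234; hedge Δ=-0.1926, bond B=12.9830.
  t=0,j=0: stock 54.0000 → up 62.1000 (V=1.0234), down 42.6600 (V=6.3692). Price 1.7563; hedge Δ=-0.2750, bond B=16.6058.
As a check, the time-0 holding Δ(0,0)·S0 + B(0,0) comes to 1.7563 — exactly V0.

(0,0): Delta=-0.2750 Bond=16.6058
(1,0): Delta=-0.8748 Bond=43.6867
(1,1): Delta=-0.1926 Bond=12.9830
(2,0): Delta=-1.0000 Bond=51.8391
(2,1): Delta=-0.8576 Bond=46.7743
(2,2): Delta=-0.1012 Bond=7.6269
(3,0): Delta=-1.0000 Bond=56.5046
(3,1): Delta=-1.0000 Bond=56.5046
(3,2): Delta=-0.8380 Bond=49.8799
(3,3): Delta=0.0000 Bond=0.0000
V0=1.7563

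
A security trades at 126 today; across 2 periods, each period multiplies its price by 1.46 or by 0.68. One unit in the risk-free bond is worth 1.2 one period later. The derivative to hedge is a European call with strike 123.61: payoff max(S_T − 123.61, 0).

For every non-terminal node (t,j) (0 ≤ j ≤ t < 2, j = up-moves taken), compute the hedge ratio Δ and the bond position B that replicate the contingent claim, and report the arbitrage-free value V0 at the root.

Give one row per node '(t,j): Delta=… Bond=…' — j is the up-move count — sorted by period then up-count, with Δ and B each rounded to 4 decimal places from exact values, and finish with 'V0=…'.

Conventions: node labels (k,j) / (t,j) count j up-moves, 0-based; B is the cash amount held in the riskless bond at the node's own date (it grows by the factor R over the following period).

(0,0): Delta=0.8153 Bond=-57.5261
(1,0): Delta=0.0222 Bond=-1.0772
(1,1): Delta=1.0000 Bond=-103.0083
V0=45.2020

Risk-neutral probability p* = (R−d)/(u−d) = (1.2−0.68)/(1.46−0.68) = 0.6667.
Expiry values: V(2,0)=0.0000, V(2,1)=1.4828, V(2,2)=144.9716
(1,0): S=85.6800. Δ = (V_up−V_dn)/(S_up−S_dn) = (1.4828−0.0000)/(125.0928−58.2624) = 0.0222. V = [p*·1.4828 + (1−p*)·0.0000]/1.2 = 0.8238. B = V − Δ·S = -1.0772.
(1,1): S=183.9600. Δ = (V_up−V_dn)/(S_up−S_dn) = (144.9716−1.4828)/(268.5816−125.0928) = 1.0000. V = [p*·144.9716 + (1−p*)·1.4828]/1.2 = 80.9517. B = V − Δ·S = -103.0083.
(0,0): S=126.0000. Δ = (V_up−V_dn)/(S_up−S_dn) = (80.9517−0.8238)/(183.9600−85.6800) = 0.8153. V = [p*·80.9517 + (1−p*)·0.8238]/1.2 = 45.2020. B = V − Δ·S = -57.5261.
Check: Δ(0,0)·S0 + B(0,0) = 45.2020 = V0.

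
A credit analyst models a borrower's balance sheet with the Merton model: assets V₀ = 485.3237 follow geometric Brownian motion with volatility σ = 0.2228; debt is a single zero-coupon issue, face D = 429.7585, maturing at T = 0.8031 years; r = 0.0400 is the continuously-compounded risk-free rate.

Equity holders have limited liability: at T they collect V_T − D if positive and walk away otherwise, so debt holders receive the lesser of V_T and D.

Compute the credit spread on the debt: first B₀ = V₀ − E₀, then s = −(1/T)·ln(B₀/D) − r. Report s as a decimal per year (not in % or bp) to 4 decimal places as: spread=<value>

With assets at 485.3237 and a single debt payment of 429.7585 at 0.8031 years:
d₁ = [ln(V₀/D) + (r + σ²/2)T] / (σ√T)
   = [ln(485.3237/429.7585) + (0.0400 + 0.5·0.2228²)·0.8031] / (0.2228·√0.8031)
   = [0.121593 + 0.052057] / 0.199664 = 0.869708
d₂ = d₁ − σ√T = 0.869708 − 0.199664 = 0.670044
N(d₁) = 0.807770,  N(d₂) = 0.748585,  e^(−rT) = 0.968386
E₀ = V₀·N(d₁) − D·e^(−rT)·N(d₂)
   = 485.3237·0.807770 − 429.7585·0.968386·0.748585 = 80.489524
B₀ = V₀ − E₀ = 485.3237 − 80.489524 = 404.834176
spread = −(1/T)·ln(B₀/D) − r = −(1/0.8031)·ln(404.834176/429.7585) − 0.0400 = 0.03439408

spread=0.0344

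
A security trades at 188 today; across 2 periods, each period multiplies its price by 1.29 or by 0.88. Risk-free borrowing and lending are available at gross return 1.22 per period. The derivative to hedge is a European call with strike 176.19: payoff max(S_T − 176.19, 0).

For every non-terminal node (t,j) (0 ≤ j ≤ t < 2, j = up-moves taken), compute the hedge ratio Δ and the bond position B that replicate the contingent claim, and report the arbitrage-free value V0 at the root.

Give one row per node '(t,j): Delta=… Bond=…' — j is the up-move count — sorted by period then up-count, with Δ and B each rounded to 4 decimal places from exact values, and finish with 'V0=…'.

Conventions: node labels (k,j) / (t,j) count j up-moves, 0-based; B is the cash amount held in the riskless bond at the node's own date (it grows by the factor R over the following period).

Under the risk-neutral measure, an up-move has probability p* = (R−d)/(u−d) = 0.8293 and values discount at R = 1.22.
At maturity the claim pays: V(2,0)=0.0000, V(2,1)=37.2276, V(2,2)=136.6608
  t=1,j=0: stock 165.4400 → up 213.4176 (V=37.2276), down 145.5872 (V=0.0000). Price 25.3046; hedge Δ=0.5488, bond B=-65.4944.
  t=1,j=1: stock 242.5200 → up 312.8508 (V=136.6608), down 213.4176 (V=37.2276). Price 98.1020; hedge Δ=1.0000, bond B=-144.4180.
  t=0,j=0: stock 188.0000 → up 242.5200 (V=98.1020), down 165.4400 (V=25.3046). Price 70.2239; hedge Δ=0.9444, bond B=-107.3305.
Check: Δ(0,0)·S0 + B(0,0) = 70.2239 = V0.

(0,0): Delta=0.9444 Bond=-107.3305
(1,0): Delta=0.5488 Bond=-65.4944
(1,1): Delta=1.0000 Bond=-144.4180
V0=70.2239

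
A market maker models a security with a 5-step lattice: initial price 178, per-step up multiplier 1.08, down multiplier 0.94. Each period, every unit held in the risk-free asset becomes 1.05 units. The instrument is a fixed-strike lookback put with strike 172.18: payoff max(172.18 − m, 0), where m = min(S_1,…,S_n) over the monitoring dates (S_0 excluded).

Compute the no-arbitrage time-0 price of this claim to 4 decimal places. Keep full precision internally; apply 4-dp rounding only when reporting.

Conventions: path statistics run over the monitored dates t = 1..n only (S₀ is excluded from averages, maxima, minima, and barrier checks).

price = 1.4753

Risk-neutral up-probability p* = (R−d)/(u−d) = (1.05−0.94)/(1.08−0.94) = 0.7857; the claim prices as the p*-weighted sum of path payoffs discounted by R^5.
Enumerate all 2^5 = 32 price paths (U = up ×1.08, D = down ×0.94); each path with k up-moves has probability p*^k·(1−p*)^(5−k).
DDDDD: m=130.6349, payoff=41.5451, prob=0.000452
UDDDD: m=150.0912, payoff=22.0888, prob=0.001657
DUDDD: m=150.0912, payoff=22.0888, prob=0.001657
UUDDD: m=172.4452, payoff=0.0000, prob=0.006074
DDUDD: m=150.0912, payoff=22.0888, prob=0.001657
UDUDD: m=172.4452, payoff=0.0000, prob=0.006074
DUUDD: m=167.3200, payoff=4.8600, prob=0.006074
UUUDD: m=192.2400, payoff=0.0000, prob=0.022273
DDDUD: m=147.8440, payoff=24.3360, prob=0.001657
UDDUD: m=169.8633, payoff=2.3167, prob=0.006074
DUDUD: m=167.3200, payoff=4.8600, prob=0.006074
UUDUD: m=192.2400, payoff=0.0000, prob=0.022273
DDUUD: m=157.2808, payoff=14.8992, prob=0.006074
UDUUD: m=180.7056, payoff=0.0000, prob=0.022273
DUUUD: m=167.3200, payoff=4.8600, prob=0.022273
UUUUD: m=192.2400, payoff=0.0000, prob=0.081668
DDDDU: m=138.9733, payoff=33.2067, prob=0.001657
UDDDU: m=159.6715, payoff=12.5085, prob=0.006074
DUDDU: m=159.6715, payoff=12.5085, prob=0.006074
UUDDU: m=183.4523, payoff=0.0000, prob=0.022273
DDUDU: m=157.2808, payoff=14.8992, prob=0.006074
UDUDU: m=180.7056, payoff=0.0000, prob=0.022273
DUUDU: m=167.3200, payoff=4.8600, prob=0.022273
UUUDU: m=192.2400, payoff=0.0000, prob=0.081668
DDDUU: m=147.8440, payoff=24.3360, prob=0.006074
UDDUU: m=169.8633, payoff=2.3167, prob=0.022273
DUDUU: m=167.3200, payoff=4.8600, prob=0.022273
UUDUU: m=192.2400, payoff=0.0000, prob=0.081668
DDUUU: m=157.2808, payoff=14.8992, prob=0.022273
UDUUU: m=180.7056, payoff=0.0000, prob=0.081668
DUUUU: m=167.3200, payoff=4.8600, prob=0.081668
UUUUU: m=192.2400, payoff=0.0000, prob=0.299449
Price = Σ prob·payoff / R^5 = 1.882904 / 1.276282 = 1.4753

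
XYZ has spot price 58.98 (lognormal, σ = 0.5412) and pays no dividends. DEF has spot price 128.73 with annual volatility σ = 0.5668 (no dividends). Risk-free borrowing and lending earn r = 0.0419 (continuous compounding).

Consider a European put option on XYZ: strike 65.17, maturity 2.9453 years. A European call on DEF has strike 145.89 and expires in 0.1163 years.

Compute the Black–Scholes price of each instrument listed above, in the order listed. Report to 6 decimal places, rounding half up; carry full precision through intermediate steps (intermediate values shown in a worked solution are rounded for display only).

price(XYZ put K=65.17) = 20.165727
price(DEF call K=145.89) = 4.287714

[XYZ put K=65.17]
σ√T = 0.5412·√2.9453 = 0.928801
d₁ = (ln(S/K) + (r+σ²/2)T) / (σ√T) = (ln(58.98/65.17) + (0.0419+0.5412²/2)·2.9453) / 0.928801 = (-0.099801 + 0.554743) / 0.928801 = 0.489817
d₂ = d₁ − σ√T = 0.489817 − 0.928801 = -0.438983
e^{−rT} = 0.883903
N(−d₁) = 0.312132,  N(−d₂) = 0.669663
price = K·e^{−rT}·N(−d₂) − S·N(−d₁) = 38.575249 − 18.409522 = 20.165727
[DEF call K=145.89]
σ√T = 0.5668·√0.1163 = 0.193295
d₁ = (ln(S/K) + (r+σ²/2)T) / (σ√T) = (ln(128.73/145.89) + (0.0419+0.5668²/2)·0.1163) / 0.193295 = (-0.125136 + 0.023554) / 0.193295 = -0.525526
d₂ = d₁ − σ√T = -0.525526 − 0.193295 = -0.718821
e^{−rT} = 0.995139
N(d₁) = 0.299609,  N(d₂) = 0.236126
price = S·N(d₁) − K·e^{−rT}·N(d₂) = 38.568634 − 34.280920 = 4.287714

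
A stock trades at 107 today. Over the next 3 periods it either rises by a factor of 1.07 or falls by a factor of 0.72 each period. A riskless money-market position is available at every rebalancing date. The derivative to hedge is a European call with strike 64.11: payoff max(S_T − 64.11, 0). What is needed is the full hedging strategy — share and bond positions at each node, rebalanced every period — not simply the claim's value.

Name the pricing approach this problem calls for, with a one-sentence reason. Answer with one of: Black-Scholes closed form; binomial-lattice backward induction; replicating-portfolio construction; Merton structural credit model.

Key observation: the deliverable is the dynamic trading strategy on the 3-step tree (spot 107, moves 1.07 and 0.72), so the valuation must go through the node-by-node replicating-portfolio solve.

framework: replicating-portfolio construction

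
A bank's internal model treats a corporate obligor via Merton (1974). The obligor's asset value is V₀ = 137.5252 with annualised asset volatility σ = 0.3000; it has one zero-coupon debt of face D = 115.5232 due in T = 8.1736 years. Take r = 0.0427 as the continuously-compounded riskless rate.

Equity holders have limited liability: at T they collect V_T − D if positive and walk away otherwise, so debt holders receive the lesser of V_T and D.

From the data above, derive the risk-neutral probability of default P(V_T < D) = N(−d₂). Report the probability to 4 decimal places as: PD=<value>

PD=0.4280

Work the structural quantities from V₀ = 137.5252 against face 115.5232:
d₁ = [ln(V₀/D) + (r + σ²/2)T] / (σ√T)
   = [ln(137.5252/115.5232) + (0.0427 + 0.5·0.3000²)·8.1736] / (0.3000·√8.1736)
   = [0.174336 + 0.716825] / 0.857685 = 1.039030
d₂ = d₁ − σ√T = 1.039030 − 0.857685 = 0.181345
risk-neutral PD = N(−d₂) = N(-0.181345) = 0.428049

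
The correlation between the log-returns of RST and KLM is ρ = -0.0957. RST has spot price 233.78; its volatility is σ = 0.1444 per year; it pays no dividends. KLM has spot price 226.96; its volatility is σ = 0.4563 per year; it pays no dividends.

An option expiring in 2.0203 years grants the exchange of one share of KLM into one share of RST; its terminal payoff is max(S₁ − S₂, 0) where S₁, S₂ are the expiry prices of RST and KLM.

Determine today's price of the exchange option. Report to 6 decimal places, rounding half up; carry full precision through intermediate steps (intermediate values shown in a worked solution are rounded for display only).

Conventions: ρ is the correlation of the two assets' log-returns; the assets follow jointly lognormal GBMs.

exchange price = 66.399449

σ_eff = √(σ₁² + σ₂² − 2ρσ₁σ₂) = √(0.1444² + 0.4563² − 2·-0.0957·0.1444·0.4563) = 0.491602
d₁ = (ln(S₁/S₂) + (q₂ − q₁ + σ_eff²/2)T) / (σ_eff√T) = (ln(233.78/226.96) + (0.0 − 0.0 + 0.120836)·2.0203) / 0.698749 = 0.391746
d₂ = d₁ − σ_eff√T = 0.391746 − 0.698749 = -0.307004
N(d₁) = 0.652377,  N(d₂) = 0.379420
V = S₁·e^{−q₁T}·N(d₁) − S₂·e^{−q₂T}·N(d₂) = 152.512679 − 86.113230 = 66.399449
Key observation: r never enters — measured in units of KLM, the claim is a call on S₁/S₂ struck at 1, so only the dividend yields and σ_eff matter.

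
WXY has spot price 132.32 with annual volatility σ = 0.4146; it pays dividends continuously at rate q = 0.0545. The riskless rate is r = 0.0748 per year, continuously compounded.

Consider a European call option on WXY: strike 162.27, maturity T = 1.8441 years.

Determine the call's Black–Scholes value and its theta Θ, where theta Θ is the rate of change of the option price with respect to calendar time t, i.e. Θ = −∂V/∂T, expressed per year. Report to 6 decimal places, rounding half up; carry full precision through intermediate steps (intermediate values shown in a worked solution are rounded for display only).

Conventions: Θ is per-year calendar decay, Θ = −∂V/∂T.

σ√T = 0.4146·√1.8441 = 0.563017
d₁ = (ln(S/K) + (r−q+σ²/2)T) / (σ√T) = (ln(132.32/162.27) + (0.0748−0.0545+0.4146²/2)·1.8441) / 0.563017 = (-0.204038 + 0.195929) / 0.563017 = -0.014403
d₂ = d₁ − σ√T = -0.014403 − 0.563017 = -0.577420
e^{−rT} = 0.871152
e^{−qT} = 0.904382
N(d₁) = 0.494254,  N(d₂) = 0.281828
Call price V = S·e^{−qT}·N(d₁) − K·e^{−rT}·N(d₂) = 59.146335 − 39.839716 = 19.306619
φ(d₁) = (1/√(2π))·e^{−d₁²/2} = 0.398901
Θ = −S·e^{−qT}·φ(d₁)·σ/(2√T) + q·S·e^{−qT}·N(d₁) − r·K·e^{−rT}·N(d₂) = −7.287012 + 3.223475 − 2.980011 = -7.043548

price = 19.306619
Θ = -7.043548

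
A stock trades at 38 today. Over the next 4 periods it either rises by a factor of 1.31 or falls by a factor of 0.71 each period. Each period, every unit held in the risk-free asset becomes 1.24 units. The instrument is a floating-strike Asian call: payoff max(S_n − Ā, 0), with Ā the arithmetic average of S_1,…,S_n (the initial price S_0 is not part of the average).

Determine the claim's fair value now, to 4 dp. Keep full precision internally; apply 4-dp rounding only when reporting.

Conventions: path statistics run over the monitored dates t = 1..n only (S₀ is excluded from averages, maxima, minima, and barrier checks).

Under the martingale measure an up-move has probability p* = 0.8833; value the claim as the probability-weighted average of per-path payoffs, discounted 4 periods at R = 1.24.
Enumerate all 2^4 = 16 price paths (U = up ×1.31, D = down ×0.71); each path with k up-moves has probability p*^k·(1−p*)^(4−k).
DDDD: Ā=17.3482, payoff=0.0000, prob=0.000185
UDDD: Ā=32.0087, payoff=0.0000, prob=0.001403
DUDD: Ā=26.3087, payoff=0.0000, prob=0.001403
UUDD: Ā=48.5414, payoff=0.0000, prob=0.010620
DDUD: Ā=22.2617, payoff=0.0000, prob=0.001403
UDUD: Ā=41.0744, payoff=0.0000, prob=0.010620
DUUD: Ā=35.3744, payoff=0.0000, prob=0.010620
UUUD: Ā=65.2682, payoff=0.0000, prob=0.080412
DDDU: Ā=19.3883, payoff=0.0000, prob=0.001403
UDDU: Ā=35.7728, payoff=0.0000, prob=0.010620
DUDU: Ā=30.0728, payoff=2.8005, prob=0.010620
UUDU: Ā=55.4864, payoff=5.1671, prob=0.080412
DDUU: Ā=26.0258, payoff=6.8475, prob=0.010620
UDUU: Ā=48.0194, payoff=12.6341, prob=0.080412
DUUU: Ā=42.3194, payoff=18.3341, prob=0.080412
UUUU: Ā=78.0823, payoff=33.8277, prob=0.608833
Price = Σ prob·payoff / R^4 = 23.603582 / 2.364214 = 9.9837

price = 9.9837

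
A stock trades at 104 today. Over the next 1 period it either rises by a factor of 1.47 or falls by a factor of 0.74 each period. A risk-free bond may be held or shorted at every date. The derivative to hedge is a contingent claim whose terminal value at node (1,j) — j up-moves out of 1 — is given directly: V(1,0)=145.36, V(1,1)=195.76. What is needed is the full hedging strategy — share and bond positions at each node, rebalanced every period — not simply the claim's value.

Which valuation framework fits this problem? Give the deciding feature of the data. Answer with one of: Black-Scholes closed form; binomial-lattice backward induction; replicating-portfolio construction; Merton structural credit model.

framework: replicating-portfolio construction

Key observation: the deliverable is the dynamic trading strategy on the 1-step tree (spot 104, moves 1.47 and 0.74), so the valuation must go through the node-by-node replicating-portfolio solve.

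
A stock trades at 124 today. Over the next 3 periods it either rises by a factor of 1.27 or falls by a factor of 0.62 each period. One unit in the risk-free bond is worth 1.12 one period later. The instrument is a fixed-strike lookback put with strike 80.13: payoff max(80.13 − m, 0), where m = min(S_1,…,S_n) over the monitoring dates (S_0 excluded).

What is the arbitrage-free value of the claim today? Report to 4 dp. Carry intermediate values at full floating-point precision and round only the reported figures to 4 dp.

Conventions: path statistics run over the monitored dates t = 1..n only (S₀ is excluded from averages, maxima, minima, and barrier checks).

Set p* = 0.7692 (from d < R < u); the path-dependent value is the discounted p*-expectation over all price paths.
Enumerate all 2^3 = 8 price paths (U = up ×1.27, D = down ×0.62); each path with k up-moves has probability p*^k·(1−p*)^(3−k).
DDD: m=29.5527, payoff=50.5773, prob=0.012289
UDD: m=60.5353, payoff=19.5947, prob=0.040965
DUD: m=60.5353, payoff=19.5947, prob=0.040965
UUD: m=123.9998, payoff=0.0000, prob=0.136550
DDU: m=47.6656, payoff=32.4644, prob=0.040965
UDU: m=97.6376, payoff=0.0000, prob=0.136550
DUU: m=76.8800, payoff=3.2500, prob=0.136550
UUU: m=157.4800, payoff=0.0000, prob=0.455166
Price = Σ prob·payoff / R^3 = 4.000650 / 1.404928 = 2.8476

price = 2.8476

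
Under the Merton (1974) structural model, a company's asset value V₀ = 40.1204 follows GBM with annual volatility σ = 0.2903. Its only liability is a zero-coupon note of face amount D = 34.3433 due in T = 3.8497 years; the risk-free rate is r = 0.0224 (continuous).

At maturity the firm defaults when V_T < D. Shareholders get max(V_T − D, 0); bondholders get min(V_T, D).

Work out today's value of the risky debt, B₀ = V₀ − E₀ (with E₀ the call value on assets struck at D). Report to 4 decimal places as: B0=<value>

B0=27.0948

With assets at 40.1204 and a single debt payment of 34.3433 at 3.8497 years:
d₁ = [ln(V₀/D) + (r + σ²/2)T] / (σ√T)
   = [ln(40.1204/34.3433) + (0.0224 + 0.5·0.2903²)·3.8497] / (0.2903·√3.8497)
   = [0.155478 + 0.248448] / 0.569588 = 0.709156
d₂ = d₁ − σ√T = 0.709156 − 0.569588 = 0.139568
N(d₁) = 0.760886,  N(d₂) = 0.555499,  e^(−rT) = 0.917380
E₀ = V₀·N(d₁) − D·e^(−rT)·N(d₂)
   = 40.1204·0.760886 − 34.3433·0.917380·0.555499 = 13.025565
B₀ = V₀ − E₀ = 40.1204 − 13.025565 = 27.094835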